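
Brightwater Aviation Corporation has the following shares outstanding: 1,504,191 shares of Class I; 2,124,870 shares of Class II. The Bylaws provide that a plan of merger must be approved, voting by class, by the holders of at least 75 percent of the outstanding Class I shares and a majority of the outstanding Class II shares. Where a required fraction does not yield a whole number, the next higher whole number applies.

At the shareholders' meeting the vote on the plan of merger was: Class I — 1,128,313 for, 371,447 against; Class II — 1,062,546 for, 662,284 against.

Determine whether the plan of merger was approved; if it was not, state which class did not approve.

Approved — every class gave the required vote.

Class I: 3/4 of 1504191 = 1128143.25, rounded up to 1128144; 1,128,144 required, 1,128,313 in favor — approved.
Class II: a majority of 2124870 is 1062436; 1,062,436 required, 1,062,546 in favor — approved.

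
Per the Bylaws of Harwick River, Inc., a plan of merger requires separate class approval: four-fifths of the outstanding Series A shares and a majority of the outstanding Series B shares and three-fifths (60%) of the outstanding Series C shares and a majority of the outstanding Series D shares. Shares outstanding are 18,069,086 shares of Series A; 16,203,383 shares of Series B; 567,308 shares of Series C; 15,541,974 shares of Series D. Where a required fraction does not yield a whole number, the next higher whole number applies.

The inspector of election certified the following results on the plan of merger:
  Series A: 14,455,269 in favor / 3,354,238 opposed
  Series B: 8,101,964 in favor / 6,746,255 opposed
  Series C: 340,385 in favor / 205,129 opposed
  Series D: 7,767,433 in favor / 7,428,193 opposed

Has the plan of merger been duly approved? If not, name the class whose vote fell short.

Not approved — the Series D shares did not give the required vote.

Series A: 4/5 of 18069086 = 14455268.80, rounded up to 14455269; 14,455,269 required, 14,455,269 in favor — approved.
Series B: a majority of 16203383 is 8101692; 8,101,692 required, 8,101,964 in favor — approved.
Series C: 3/5 of 567308 = 340384.80, rounded up to 340385; 340,385 required, 340,385 in favor — approved.
Series D: a majority of 15541974 is 7770988; 7,770,988 required, 7,767,433 in favor — not approved.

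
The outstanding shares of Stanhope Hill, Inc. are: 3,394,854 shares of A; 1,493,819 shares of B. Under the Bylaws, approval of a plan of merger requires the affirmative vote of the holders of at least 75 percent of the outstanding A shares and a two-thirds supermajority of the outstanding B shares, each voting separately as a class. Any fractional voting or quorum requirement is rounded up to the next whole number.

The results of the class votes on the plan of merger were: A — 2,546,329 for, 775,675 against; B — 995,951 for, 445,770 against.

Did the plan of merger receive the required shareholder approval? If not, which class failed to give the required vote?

A: 3/4 of 3394854 = 2546140.50, rounded up to 2546141; 2,546,141 required, 2,546,329 in favor — approved.
B: 2/3 of 1493819 = 995879.33, rounded up to 995880; 995,880 required, 995,951 in favor — approved.

Approved — every class gave the required vote.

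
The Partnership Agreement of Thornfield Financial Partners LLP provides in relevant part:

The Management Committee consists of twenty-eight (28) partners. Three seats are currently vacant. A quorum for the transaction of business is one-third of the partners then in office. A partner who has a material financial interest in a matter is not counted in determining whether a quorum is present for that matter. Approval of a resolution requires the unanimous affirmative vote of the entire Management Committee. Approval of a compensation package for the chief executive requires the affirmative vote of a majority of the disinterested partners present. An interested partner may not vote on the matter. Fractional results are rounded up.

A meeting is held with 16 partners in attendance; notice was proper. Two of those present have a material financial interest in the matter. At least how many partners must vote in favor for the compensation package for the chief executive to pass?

The compensation package for the chief executive requires a majority of the disinterested partners present (16 − 2 = 14).
A majority of 14 is 8.

8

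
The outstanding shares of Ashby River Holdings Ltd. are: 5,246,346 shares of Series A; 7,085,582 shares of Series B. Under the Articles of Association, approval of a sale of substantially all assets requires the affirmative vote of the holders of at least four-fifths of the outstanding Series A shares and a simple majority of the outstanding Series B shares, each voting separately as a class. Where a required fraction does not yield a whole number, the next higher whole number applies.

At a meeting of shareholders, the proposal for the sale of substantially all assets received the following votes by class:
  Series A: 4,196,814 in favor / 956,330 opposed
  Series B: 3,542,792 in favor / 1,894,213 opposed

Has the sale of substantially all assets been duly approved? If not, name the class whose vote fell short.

Not approved — the Series A shares did not give the required vote.

Series A: 4/5 of 5246346 = 4197076.80, rounded up to 4197077; 4,197,077 required, 4,196,814 in favor — not approved.
Series B: a majority of 7085582 is 3542792; 3,542,792 required, 3,542,792 in favor — approved.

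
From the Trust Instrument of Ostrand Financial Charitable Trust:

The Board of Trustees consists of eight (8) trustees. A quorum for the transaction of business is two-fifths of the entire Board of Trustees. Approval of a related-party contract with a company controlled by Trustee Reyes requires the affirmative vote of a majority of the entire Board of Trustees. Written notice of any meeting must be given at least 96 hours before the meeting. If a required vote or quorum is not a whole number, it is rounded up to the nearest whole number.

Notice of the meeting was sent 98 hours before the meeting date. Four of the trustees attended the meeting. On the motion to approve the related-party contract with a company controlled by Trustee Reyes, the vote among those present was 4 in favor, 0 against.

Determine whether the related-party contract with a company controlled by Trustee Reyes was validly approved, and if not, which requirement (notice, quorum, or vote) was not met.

Invalid — vote requirement not satisfied.

Notice: 98 hours given; 96 required (98 ≥ 96). Satisfied.
Quorum: 4 present; quorum is 4. Satisfied.
Vote: the related-party contract with a company controlled by Trustee Reyes requires a majority of the entire Board of Trustees (8). A majority of 8 is 5, so 5 affirmative votes are needed; 4 voted in favor. Not satisfied.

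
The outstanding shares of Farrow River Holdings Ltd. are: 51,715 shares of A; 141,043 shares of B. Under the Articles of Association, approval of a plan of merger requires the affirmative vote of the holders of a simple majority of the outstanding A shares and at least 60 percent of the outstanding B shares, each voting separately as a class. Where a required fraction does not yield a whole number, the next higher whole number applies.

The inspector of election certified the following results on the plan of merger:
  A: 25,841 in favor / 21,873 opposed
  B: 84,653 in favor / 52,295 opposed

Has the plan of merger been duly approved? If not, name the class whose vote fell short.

A: a majority of 51715 is 25858; 25,858 required, 25,841 in favor — not approved.
B: 3/5 of 141043 = 84625.80, rounded up to 84626; 84,626 required, 84,653 in favor — approved.

Not approved — the A shares did not give the required vote.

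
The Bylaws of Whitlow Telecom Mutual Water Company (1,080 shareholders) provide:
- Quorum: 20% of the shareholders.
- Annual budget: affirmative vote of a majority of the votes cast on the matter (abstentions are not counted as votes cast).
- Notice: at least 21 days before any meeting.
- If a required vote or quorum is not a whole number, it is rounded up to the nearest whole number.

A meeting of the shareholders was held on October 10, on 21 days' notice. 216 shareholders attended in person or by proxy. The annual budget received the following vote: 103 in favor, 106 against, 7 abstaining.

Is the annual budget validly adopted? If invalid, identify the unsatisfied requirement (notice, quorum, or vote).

Invalid — vote requirement not satisfied.

Notice: 21 days given; 21 required. Satisfied.
Quorum: 20% of 1,080 = 216; 216 present. Satisfied.
Vote: requires a majority of the votes cast (216 − 7 abstaining = 209); a majority of 209 is 105, so 105 needed; 103 in favor. Not satisfied.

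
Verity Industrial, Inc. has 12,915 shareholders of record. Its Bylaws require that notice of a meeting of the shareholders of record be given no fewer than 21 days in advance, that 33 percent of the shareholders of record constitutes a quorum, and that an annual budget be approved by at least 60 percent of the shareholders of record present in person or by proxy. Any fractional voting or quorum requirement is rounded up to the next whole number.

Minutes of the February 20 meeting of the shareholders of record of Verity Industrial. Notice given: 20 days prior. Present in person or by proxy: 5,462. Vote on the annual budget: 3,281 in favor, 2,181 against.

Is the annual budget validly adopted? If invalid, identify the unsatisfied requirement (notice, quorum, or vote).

Invalid — notice requirement not satisfied.

Notice: 20 days given; 21 required. Not satisfied.
Quorum: 33% of 12,915 = 4,261.95, rounded up to 4,262; 5,462 present. Satisfied.
Vote: requires three-fifths of those present (5,462); 3/5 of 5462 = 3277.20, rounded up to 3278, so 3,278 needed; 3,281 in favor. Satisfied.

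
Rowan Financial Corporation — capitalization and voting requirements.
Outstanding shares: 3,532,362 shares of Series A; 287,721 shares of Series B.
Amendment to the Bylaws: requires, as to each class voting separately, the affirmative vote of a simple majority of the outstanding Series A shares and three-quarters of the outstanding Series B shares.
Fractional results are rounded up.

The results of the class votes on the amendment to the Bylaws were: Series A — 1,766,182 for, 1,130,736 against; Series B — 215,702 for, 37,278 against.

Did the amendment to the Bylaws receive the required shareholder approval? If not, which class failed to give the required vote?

Not approved — the Series B shares did not give the required vote.

Series A: a majority of 3532362 is 1766182; 1,766,182 required, 1,766,182 in favor — approved.
Series B: 3/4 of 287721 = 215790.75, rounded up to 215791; 215,791 required, 215,702 in favor — not approved.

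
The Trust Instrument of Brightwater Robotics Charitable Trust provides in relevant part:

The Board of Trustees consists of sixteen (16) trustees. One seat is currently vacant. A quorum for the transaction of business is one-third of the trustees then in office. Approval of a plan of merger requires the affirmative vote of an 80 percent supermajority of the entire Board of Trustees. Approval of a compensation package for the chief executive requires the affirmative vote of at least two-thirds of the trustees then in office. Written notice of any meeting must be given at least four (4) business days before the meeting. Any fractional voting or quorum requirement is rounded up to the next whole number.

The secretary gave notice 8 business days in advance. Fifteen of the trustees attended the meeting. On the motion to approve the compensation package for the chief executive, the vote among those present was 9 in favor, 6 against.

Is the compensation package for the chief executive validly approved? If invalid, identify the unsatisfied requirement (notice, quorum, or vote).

Invalid — vote requirement not satisfied.

Notice: 8 business days given; 4 required (8 ≥ 4). Satisfied.
Quorum: 15 present; quorum is 5. Satisfied.
Vote: the compensation package for the chief executive requires two-thirds of the trustees then in office (15). 2/3 of 15 = 10, so 10 affirmative votes are needed; 9 voted in favor. Not satisfied.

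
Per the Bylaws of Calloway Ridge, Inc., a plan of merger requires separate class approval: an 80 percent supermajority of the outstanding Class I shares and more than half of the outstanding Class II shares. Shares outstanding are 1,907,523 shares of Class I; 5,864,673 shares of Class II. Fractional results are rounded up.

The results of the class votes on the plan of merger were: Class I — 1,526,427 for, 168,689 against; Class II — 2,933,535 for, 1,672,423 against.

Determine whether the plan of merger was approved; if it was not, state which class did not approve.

Approved — every class gave the required vote.

Class I: 4/5 of 1907523 = 1526018.40, rounded up to 1526019; 1,526,019 required, 1,526,427 in favor — approved.
Class II: a majority of 5864673 is 2932337; 2,932,337 required, 2,933,535 in favor — approved.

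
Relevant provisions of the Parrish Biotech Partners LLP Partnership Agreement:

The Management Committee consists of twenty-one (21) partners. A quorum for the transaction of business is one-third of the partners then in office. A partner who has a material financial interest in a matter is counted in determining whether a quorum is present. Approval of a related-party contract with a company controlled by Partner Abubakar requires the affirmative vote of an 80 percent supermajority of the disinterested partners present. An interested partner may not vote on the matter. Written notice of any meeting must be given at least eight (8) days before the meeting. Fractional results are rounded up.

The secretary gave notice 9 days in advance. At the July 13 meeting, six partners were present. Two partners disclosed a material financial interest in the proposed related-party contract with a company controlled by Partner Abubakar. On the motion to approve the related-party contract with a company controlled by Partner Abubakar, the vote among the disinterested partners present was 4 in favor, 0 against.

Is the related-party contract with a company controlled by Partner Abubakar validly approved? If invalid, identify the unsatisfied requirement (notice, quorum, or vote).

Notice: 9 days given; 8 required (9 ≥ 8). Satisfied.
Quorum: 6 present (interested partners count toward quorum); quorum is 7. Not satisfied.
Vote: the related-party contract with a company controlled by Partner Abubakar requires four-fifths of the disinterested partners present (6 − 2 = 4). 4/5 of 4 = 3.20, rounded up to 4, so 4 affirmative votes are needed; 4 voted in favor. Satisfied. (Moot — without a quorum no business can be validly transacted.)

Invalid — quorum requirement not satisfied.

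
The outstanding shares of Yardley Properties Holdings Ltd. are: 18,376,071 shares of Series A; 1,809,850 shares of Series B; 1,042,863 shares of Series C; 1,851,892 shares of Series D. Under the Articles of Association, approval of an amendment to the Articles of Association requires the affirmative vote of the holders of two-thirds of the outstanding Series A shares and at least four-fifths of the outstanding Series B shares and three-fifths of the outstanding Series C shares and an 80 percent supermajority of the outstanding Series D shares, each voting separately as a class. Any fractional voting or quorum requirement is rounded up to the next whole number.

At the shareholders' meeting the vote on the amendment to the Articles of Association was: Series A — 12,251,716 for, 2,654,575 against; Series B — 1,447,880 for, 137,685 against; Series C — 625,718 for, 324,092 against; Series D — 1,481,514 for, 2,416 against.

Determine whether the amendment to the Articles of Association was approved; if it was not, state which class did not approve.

Series A: 2/3 of 18376071 = 12250714; 12,250,714 required, 12,251,716 in favor — approved.
Series B: 4/5 of 1809850 = 1447880; 1,447,880 required, 1,447,880 in favor — approved.
Series C: 3/5 of 1042863 = 625717.80, rounded up to 625718; 625,718 required, 625,718 in favor — approved.
Series D: 4/5 of 1851892 = 1481513.60, rounded up to 1481514; 1,481,514 required, 1,481,514 in favor — approved.

Approved — every class gave the required vote.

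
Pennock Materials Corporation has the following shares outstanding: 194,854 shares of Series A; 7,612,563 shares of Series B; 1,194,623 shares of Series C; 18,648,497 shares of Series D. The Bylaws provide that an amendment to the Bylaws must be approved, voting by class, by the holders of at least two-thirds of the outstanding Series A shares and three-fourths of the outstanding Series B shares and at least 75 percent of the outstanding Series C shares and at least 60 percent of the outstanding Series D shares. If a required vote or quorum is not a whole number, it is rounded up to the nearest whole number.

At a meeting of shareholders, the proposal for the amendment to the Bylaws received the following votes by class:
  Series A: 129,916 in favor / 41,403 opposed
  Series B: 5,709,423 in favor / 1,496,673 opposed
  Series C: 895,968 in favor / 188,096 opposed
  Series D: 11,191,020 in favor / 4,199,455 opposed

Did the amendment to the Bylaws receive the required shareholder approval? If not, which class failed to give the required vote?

Series A: 2/3 of 194854 = 129902.67, rounded up to 129903; 129,903 required, 129,916 in favor — approved.
Series B: 3/4 of 7612563 = 5709422.25, rounded up to 5709423; 5,709,423 required, 5,709,423 in favor — approved.
Series C: 3/4 of 1194623 = 895967.25, rounded up to 895968; 895,968 required, 895,968 in favor — approved.
Series D: 3/5 of 18648497 = 11189098.20, rounded up to 11189099; 11,189,099 required, 11,191,020 in favor — approved.

Approved — every class gave the required vote.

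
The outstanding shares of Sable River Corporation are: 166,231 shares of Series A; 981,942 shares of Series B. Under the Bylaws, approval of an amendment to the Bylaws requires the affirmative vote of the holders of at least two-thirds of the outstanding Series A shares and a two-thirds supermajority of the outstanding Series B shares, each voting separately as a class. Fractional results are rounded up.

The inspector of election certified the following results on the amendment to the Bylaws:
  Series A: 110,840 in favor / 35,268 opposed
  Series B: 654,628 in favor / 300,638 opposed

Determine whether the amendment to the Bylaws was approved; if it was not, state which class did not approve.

Series A: 2/3 of 166231 = 110820.67, rounded up to 110821; 110,821 required, 110,840 in favor — approved.
Series B: 2/3 of 981942 = 654628; 654,628 required, 654,628 in favor — approved.

Approved — every class gave the required vote.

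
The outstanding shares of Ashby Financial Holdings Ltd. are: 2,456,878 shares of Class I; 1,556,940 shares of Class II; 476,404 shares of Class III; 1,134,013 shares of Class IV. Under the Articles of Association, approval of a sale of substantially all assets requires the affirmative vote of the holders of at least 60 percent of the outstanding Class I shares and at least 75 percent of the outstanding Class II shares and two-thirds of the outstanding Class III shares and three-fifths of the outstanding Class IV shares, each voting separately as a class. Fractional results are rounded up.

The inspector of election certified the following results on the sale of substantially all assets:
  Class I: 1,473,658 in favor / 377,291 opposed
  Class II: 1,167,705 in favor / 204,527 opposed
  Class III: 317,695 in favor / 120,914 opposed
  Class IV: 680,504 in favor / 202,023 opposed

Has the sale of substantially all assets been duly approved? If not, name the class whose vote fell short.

Not approved — the Class I shares did not give the required vote.

Class I: 3/5 of 2456878 = 1474126.80, rounded up to 1474127; 1,474,127 required, 1,473,658 in favor — not approved.
Class II: 3/4 of 1556940 = 1167705; 1,167,705 required, 1,167,705 in favor — approved.
Class III: 2/3 of 476404 = 317602.67, rounded up to 317603; 317,603 required, 317,695 in favor — approved.
Class IV: 3/5 of 1134013 = 680407.80, rounded up to 680408; 680,408 required, 680,504 in favor — approved.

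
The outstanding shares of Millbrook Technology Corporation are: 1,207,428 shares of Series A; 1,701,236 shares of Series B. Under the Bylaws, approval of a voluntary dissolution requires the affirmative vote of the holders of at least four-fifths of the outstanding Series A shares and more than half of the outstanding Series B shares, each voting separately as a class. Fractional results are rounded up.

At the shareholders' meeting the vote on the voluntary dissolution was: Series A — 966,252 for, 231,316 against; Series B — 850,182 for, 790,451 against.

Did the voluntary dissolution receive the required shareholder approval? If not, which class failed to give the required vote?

Series A: 4/5 of 1207428 = 965942.40, rounded up to 965943; 965,943 required, 966,252 in favor — approved.
Series B: a majority of 1701236 is 850619; 850,619 required, 850,182 in favor — not approved.

Not approved — the Series B shares did not give the required vote.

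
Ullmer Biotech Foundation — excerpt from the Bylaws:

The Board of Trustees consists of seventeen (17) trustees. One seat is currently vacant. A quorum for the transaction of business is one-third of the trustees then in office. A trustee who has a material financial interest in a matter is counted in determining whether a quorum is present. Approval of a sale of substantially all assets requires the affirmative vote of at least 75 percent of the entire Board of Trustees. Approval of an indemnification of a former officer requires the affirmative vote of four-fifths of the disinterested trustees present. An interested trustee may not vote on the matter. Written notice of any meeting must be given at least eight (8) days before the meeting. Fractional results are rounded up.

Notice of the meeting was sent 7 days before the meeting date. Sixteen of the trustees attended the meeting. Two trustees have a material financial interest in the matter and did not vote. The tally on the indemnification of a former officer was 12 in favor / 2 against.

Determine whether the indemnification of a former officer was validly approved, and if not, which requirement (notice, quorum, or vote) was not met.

Invalid — notice requirement not satisfied.

Notice: 7 days given; 8 required (7 < 8). Not satisfied.
Quorum: 16 present (interested trustees count toward quorum); quorum is 6. Satisfied.
Vote: the indemnification of a former officer requires four-fifths of the disinterested trustees present (16 − 2 = 14). 4/5 of 14 = 11.20, rounded up to 12, so 12 affirmative votes are needed; 12 voted in favor. Satisfied.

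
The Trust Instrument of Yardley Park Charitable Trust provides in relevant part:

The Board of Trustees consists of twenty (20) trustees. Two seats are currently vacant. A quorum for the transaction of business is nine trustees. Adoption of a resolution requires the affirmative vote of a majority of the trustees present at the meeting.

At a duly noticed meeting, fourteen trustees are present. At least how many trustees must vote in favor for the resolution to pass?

The resolution requires a majority of the trustees present (14).
A majority of 14 is 8.

8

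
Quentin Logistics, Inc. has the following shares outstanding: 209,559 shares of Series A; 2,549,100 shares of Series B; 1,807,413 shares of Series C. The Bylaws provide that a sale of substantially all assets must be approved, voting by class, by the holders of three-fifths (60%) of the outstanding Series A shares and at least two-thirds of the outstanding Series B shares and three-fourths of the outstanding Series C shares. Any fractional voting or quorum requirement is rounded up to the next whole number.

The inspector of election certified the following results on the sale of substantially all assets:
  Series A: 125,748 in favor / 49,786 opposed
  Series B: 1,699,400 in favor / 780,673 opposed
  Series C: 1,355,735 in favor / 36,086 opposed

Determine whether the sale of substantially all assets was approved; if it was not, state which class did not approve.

Series A: 3/5 of 209559 = 125735.40, rounded up to 125736; 125,736 required, 125,748 in favor — approved.
Series B: 2/3 of 2549100 = 1699400; 1,699,400 required, 1,699,400 in favor — approved.
Series C: 3/4 of 1807413 = 1355559.75, rounded up to 1355560; 1,355,560 required, 1,355,735 in favor — approved.

Approved — every class gave the required vote.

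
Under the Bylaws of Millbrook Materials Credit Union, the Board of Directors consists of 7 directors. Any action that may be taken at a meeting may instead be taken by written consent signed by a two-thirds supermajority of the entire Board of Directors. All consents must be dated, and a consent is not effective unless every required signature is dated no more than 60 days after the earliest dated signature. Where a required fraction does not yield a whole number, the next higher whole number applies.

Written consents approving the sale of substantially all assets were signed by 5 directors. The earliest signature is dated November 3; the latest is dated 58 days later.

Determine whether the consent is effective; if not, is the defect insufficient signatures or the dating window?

Effective — both the signature and dating-window requirements are satisfied.

Signatures required: a two-thirds supermajority of 7 — 2/3 of 7 = 4.67, rounded up to 5, so 5 needed; 5 signed. Sufficient.
Dating window: the latest signature is 58 days after the earliest; the limit is 60 days. Within the window.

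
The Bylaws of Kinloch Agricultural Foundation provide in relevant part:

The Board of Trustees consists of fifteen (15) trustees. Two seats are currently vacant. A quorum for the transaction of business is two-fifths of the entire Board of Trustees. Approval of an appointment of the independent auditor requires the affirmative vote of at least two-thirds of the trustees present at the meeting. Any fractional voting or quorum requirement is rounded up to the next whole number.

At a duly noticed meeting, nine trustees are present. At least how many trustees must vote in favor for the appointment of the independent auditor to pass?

6

The appointment of the independent auditor requires two-thirds of the trustees present (9).
2/3 of 9 = 6.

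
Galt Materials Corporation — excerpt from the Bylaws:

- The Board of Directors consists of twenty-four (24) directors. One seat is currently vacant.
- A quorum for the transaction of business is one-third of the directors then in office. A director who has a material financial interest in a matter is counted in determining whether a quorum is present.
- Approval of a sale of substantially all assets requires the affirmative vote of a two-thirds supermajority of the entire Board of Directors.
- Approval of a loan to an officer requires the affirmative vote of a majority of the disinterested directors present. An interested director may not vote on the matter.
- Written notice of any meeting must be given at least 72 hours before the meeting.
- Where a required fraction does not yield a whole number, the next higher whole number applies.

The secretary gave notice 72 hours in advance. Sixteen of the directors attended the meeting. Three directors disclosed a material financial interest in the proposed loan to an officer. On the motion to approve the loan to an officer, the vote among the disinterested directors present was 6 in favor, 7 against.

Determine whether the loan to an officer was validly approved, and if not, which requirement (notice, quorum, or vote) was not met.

Notice: 72 hours given; 72 required (72 ≥ 72). Satisfied.
Quorum: 16 present (interested directors count toward quorum); quorum is 8. Satisfied.
Vote: the loan to an officer requires a majority of the disinterested directors present (16 − 3 = 13). A majority of 13 is 7, so 7 affirmative votes are needed; 6 voted in favor. Not satisfied.

Invalid — vote requirement not satisfied.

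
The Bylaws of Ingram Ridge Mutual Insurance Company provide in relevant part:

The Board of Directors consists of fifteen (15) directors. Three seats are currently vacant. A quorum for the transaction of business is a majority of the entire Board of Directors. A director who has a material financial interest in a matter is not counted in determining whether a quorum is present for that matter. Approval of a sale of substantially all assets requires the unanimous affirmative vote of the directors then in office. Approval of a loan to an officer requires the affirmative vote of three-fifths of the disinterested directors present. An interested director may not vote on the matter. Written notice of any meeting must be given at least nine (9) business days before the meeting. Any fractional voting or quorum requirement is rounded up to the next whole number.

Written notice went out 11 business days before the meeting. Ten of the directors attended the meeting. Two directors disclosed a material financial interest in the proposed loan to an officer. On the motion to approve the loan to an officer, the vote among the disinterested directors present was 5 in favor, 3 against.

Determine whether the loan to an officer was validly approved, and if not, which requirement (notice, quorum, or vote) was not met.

Valid — all requirements satisfied.

Notice: 11 business days given; 9 required (11 ≥ 9). Satisfied.
Quorum: 10 present, but the 2 interested directors do not count, leaving 8. Quorum is 8. Satisfied.
Vote: the loan to an officer requires three-fifths of the disinterested directors present (10 − 2 = 8). 3/5 of 8 = 4.80, rounded up to 5, so 5 affirmative votes are needed; 5 voted in favor. Satisfied.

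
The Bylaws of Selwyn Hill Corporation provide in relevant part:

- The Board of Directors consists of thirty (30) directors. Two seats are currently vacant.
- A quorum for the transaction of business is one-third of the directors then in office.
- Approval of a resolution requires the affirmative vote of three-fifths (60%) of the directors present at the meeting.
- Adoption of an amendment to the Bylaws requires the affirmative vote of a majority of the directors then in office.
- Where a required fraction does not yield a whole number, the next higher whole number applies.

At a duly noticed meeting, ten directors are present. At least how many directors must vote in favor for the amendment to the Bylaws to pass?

The amendment to the Bylaws requires a majority of the directors then in office (28).
A majority of 28 is 15.
(Only 10 can vote, so the amendment to the Bylaws cannot pass at this meeting, but the required vote is still 15.)

15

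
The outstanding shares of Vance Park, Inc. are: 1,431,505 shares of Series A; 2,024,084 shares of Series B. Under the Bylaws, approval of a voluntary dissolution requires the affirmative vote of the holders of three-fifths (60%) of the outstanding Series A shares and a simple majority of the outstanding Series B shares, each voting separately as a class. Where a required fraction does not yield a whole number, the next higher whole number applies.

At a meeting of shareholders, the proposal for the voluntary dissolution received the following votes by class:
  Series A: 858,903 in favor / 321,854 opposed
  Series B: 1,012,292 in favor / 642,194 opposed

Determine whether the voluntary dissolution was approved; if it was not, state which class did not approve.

Approved — every class gave the required vote.

Series A: 3/5 of 1431505 = 858903; 858,903 required, 858,903 in favor — approved.
Series B: a majority of 2024084 is 1012043; 1,012,043 required, 1,012,292 in favor — approved.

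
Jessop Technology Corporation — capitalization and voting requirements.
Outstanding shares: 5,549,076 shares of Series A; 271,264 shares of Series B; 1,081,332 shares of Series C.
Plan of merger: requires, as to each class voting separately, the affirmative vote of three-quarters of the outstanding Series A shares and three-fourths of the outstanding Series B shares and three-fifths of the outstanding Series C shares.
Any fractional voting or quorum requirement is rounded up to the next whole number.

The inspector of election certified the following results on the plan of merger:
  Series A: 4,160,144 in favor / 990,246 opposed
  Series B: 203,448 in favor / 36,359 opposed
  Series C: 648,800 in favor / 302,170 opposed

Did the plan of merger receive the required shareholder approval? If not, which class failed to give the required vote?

Not approved — the Series A shares did not give the required vote.

Series A: 3/4 of 5549076 = 4161807; 4,161,807 required, 4,160,144 in favor — not approved.
Series B: 3/4 of 271264 = 203448; 203,448 required, 203,448 in favor — approved.
Series C: 3/5 of 1081332 = 648799.20, rounded up to 648800; 648,800 required, 648,800 in favor — approved.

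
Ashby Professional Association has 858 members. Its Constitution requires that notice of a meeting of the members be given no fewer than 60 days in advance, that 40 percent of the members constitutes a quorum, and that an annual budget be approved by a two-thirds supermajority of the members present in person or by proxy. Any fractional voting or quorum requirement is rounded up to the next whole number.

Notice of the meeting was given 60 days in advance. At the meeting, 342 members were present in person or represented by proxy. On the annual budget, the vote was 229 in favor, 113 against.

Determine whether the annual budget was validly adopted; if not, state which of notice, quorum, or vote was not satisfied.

Invalid — quorum requirement not satisfied.

Notice: 60 days given; 60 required. Satisfied.
Quorum: 40% of 858 = 343.20, rounded up to 344; 342 present. Not satisfied.
Vote: requires two-thirds of those present (342); 2/3 of 342 = 228, so 228 needed; 229 in favor. Satisfied.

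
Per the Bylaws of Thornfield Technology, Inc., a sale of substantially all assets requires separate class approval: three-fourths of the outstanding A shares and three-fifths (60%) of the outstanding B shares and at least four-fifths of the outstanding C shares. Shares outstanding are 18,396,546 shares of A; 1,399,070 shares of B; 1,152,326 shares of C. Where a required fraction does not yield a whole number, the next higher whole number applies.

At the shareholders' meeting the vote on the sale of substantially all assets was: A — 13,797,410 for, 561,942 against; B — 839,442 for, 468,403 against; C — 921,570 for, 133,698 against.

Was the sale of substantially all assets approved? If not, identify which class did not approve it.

A: 3/4 of 18396546 = 13797409.50, rounded up to 13797410; 13,797,410 required, 13,797,410 in favor — approved.
B: 3/5 of 1399070 = 839442; 839,442 required, 839,442 in favor — approved.
C: 4/5 of 1152326 = 921860.80, rounded up to 921861; 921,861 required, 921,570 in favor — not approved.

Not approved — the C shares did not give the required vote.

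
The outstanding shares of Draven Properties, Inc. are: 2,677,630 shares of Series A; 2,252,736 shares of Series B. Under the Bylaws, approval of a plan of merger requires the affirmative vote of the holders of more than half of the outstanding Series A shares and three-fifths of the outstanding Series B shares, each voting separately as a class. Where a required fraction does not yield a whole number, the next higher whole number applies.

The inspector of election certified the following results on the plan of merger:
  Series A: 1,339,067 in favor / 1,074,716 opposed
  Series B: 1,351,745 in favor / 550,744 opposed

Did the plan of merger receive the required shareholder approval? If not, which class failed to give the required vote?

Approved — every class gave the required vote.

Series A: a majority of 2677630 is 1338816; 1,338,816 required, 1,339,067 in favor — approved.
Series B: 3/5 of 2252736 = 1351641.60, rounded up to 1351642; 1,351,642 required, 1,351,745 in favor — approved.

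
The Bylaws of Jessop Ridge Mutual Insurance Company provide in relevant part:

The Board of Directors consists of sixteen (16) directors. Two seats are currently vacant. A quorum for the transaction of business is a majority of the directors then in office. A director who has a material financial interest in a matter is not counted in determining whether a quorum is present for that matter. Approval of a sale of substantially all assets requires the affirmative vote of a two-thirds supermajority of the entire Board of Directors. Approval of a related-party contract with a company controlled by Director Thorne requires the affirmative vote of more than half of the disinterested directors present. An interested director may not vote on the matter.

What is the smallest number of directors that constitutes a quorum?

8

A majority of 14 is 8.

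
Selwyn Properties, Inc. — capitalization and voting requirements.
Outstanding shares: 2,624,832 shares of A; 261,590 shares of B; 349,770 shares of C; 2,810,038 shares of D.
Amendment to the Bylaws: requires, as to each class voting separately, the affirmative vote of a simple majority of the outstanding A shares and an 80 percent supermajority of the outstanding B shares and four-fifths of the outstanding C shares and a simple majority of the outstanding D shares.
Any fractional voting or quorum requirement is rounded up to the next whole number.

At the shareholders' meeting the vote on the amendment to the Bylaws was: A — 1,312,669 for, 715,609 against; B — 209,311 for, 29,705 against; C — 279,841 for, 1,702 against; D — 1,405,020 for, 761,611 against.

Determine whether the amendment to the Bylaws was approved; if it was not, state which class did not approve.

A: a majority of 2624832 is 1312417; 1,312,417 required, 1,312,669 in favor — approved.
B: 4/5 of 261590 = 209272; 209,272 required, 209,311 in favor — approved.
C: 4/5 of 349770 = 279816; 279,816 required, 279,841 in favor — approved.
D: a majority of 2810038 is 1405020; 1,405,020 required, 1,405,020 in favor — approved.

Approved — every class gave the required vote.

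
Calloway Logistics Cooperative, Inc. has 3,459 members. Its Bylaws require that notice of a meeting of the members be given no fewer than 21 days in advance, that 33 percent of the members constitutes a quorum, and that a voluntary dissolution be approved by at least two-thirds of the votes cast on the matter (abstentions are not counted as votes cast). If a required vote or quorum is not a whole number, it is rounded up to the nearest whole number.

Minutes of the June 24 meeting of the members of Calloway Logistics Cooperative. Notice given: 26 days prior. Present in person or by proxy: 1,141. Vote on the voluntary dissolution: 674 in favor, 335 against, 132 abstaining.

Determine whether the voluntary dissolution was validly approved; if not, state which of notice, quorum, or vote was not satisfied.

Notice: 26 days given; 21 required. Satisfied.
Quorum: 33% of 3,459 = 1,141.47, rounded up to 1,142; 1,141 present. Not satisfied.
Vote: requires two-thirds of the votes cast (1,141 − 132 abstaining = 1,009); 2/3 of 1009 = 672.67, rounded up to 673, so 673 needed; 674 in favor. Satisfied.

Invalid — quorum requirement not satisfied.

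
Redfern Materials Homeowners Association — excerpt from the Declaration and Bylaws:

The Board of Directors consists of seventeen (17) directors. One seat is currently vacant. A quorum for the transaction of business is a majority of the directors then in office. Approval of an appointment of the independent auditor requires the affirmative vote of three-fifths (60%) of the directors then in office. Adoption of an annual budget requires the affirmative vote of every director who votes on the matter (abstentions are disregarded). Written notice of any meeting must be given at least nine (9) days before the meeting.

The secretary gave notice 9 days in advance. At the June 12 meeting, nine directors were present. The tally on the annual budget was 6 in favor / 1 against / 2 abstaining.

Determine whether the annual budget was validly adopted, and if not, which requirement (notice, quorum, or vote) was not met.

Invalid — vote requirement not satisfied.

Notice: 9 days given; 9 required (9 ≥ 9). Satisfied.
Quorum: 9 present; quorum is 9. Satisfied.
Vote: the annual budget requires the unanimous vote of the votes cast (9 present − 2 abstaining = 7). Unanimous means all 7, so 7 affirmative votes are needed; 6 voted in favor. Not satisfied.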